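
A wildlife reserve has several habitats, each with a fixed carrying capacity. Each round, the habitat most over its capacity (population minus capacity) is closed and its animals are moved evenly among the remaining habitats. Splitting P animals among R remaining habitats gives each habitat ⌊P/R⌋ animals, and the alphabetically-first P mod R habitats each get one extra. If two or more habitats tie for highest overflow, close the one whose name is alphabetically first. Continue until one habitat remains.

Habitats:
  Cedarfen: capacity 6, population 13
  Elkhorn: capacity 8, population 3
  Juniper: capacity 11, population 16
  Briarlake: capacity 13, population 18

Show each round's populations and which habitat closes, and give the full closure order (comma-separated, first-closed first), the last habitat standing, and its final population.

Closure order: Cedarfen, Briarlake, Juniper
Last habitat: Elkhorn with 50 animals

Round 1: Briarlake=18 Cedarfen=13 Elkhorn=3 Juniper=16 → close Cedarfen (overflow 7)
  13÷3 = 4 each, +1 to first 1
Round 2: Briarlake=23 Elkhorn=7 Juniper=20 → close Briarlake (overflow 10)
  23÷2 = 11 each, +1 to first 1
Round 3: Elkhorn=19 Juniper=31 → close Juniper (overflow 20)
  31÷1 = 31 each, +1 to first 0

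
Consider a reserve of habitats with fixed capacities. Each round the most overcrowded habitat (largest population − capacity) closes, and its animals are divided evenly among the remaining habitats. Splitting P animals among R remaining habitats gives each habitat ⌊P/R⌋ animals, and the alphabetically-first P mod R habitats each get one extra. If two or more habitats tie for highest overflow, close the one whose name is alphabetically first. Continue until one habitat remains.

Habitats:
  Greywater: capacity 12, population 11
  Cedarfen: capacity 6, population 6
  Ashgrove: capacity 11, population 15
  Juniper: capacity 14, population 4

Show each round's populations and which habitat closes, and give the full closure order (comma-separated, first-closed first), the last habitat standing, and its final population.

Closure order: Ashgrove, Cedarfen, Greywater
Last habitat: Juniper with 36 animals

Round 1: Ashgrove=15 Cedarfen=6 Greywater=11 Juniper=4 → close Ashgrove (overflow 4)
  15÷3 = 5 each, +1 to first 0
Round 2: Cedarfen=11 Greywater=16 Juniper=9 → close Cedarfen (overflow 5)
  11÷2 = 5 each, +1 to first 1
Round 3: Greywater=22 Juniper=14 → close Greywater (overflow 10)
  22÷1 = 22 each, +1 to first 0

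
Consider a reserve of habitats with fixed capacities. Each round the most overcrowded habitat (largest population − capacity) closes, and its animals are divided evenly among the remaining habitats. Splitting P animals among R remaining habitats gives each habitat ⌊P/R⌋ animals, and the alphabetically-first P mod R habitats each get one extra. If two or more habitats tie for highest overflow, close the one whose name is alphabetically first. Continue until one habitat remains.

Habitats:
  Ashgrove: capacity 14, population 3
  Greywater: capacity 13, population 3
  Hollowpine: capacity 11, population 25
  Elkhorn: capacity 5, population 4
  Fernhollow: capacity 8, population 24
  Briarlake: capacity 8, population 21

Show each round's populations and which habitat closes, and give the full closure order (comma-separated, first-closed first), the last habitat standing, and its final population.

Closure order: Fernhollow, Briarlake, Hollowpine, Elkhorn, Ashgrove
Last habitat: Greywater with 80 animals

Round 1: Ashgrove=3 Briarlake=21 Elkhorn=4 Fernhollow=24 Greywater=3 Hollowpine=25 → close Fernhollow (overflow 16)
  24÷5 = 4 each, +1 to first 4
Round 2: Ashgrove=8 Briarlake=26 Elkhorn=9 Greywater=8 Hollowpine=29 → close Briarlake (overflow 18)
  26÷4 = 6 each, +1 to first 2
Round 3: Ashgrove=15 Elkhorn=16 Greywater=14 Hollowpine=35 → close Hollowpine (overflow 24)
  35÷3 = 11 each, +1 to first 2
Round 4: Ashgrove=27 Elkhorn=28 Greywater=25 → close Elkhorn (overflow 23)
  28÷2 = 14 each, +1 to first 0
Round 5: Ashgrove=41 Greywater=39 → close Ashgrove (overflow 27)
  41÷1 = 41 each, +1 to first 0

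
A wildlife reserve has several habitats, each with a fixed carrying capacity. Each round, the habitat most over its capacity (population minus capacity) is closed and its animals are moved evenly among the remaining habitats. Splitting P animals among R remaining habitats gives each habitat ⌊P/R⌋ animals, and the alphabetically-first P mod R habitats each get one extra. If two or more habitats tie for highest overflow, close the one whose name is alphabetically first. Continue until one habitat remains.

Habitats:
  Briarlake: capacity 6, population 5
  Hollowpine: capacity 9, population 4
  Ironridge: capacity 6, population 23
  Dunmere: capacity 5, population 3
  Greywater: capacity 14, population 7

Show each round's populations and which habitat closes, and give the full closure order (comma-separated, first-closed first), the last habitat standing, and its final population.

Closure order: Ironridge, Briarlake, Dunmere, Greywater
Last habitat: Hollowpine with 42 animals

Round 1: Briarlake=5 Dunmere=3 Greywater=7 Hollowpine=4 Ironridge=23 → close Ironridge (overflow 17)
  23÷4 = 5 each, +1 to first 3
Round 2: Briarlake=11 Dunmere=9 Greywater=13 Hollowpine=9 → close Briarlake (overflow 5)
  11÷3 = 3 each, +1 to first 2
Round 3: Dunmere=13 Greywater=17 Hollowpine=12 → close Dunmere (overflow 8)
  13÷2 = 6 each, +1 to first 1
Round 4: Greywater=24 Hollowpine=18 → close Greywater (overflow 10)
  24÷1 = 24 each, +1 to first 0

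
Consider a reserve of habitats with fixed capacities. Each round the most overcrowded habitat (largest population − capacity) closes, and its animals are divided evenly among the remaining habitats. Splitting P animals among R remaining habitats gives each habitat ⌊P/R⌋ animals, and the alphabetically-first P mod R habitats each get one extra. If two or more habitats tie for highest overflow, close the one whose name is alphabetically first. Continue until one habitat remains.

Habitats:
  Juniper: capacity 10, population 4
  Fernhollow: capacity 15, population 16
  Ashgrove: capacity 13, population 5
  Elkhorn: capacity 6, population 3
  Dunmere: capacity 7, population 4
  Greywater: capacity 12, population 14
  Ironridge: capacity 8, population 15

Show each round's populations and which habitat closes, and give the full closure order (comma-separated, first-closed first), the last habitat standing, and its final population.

Closure order: Ironridge, Greywater, Fernhollow, Dunmere, Elkhorn, Ashgrove
Last habitat: Juniper with 61 animals

Round 1: Ashgrove=5 Dunmere=4 Elkhorn=3 Fernhollow=16 Greywater=14 Ironridge=15 Juniper=4 → close Ironridge (overflow 7)
  15÷6 = 2 each, +1 to first 3
Round 2: Ashgrove=8 Dunmere=7 Elkhorn=6 Fernhollow=18 Greywater=16 Juniper=6 → close Greywater (overflow 4)
  16÷5 = 3 each, +1 to first 1
Round 3: Ashgrove=12 Dunmere=10 Elkhorn=9 Fernhollow=21 Juniper=9 → close Fernhollow (overflow 6)
  21÷4 = 5 each, +1 to first 1
Round 4: Ashgrove=18 Dunmere=15 Elkhorn=14 Juniper=14 → close Dunmere (overflow 8)
  15÷3 = 5 each, +1 to first 0
Round 5: Ashgrove=23 Elkhorn=19 Juniper=19 → close Elkhorn (overflow 13)
  19÷2 = 9 each, +1 to first 1
Round 6: Ashgrove=33 Juniper=28 → close Ashgrove (overflow 20)
  33÷1 = 33 each, +1 to first 0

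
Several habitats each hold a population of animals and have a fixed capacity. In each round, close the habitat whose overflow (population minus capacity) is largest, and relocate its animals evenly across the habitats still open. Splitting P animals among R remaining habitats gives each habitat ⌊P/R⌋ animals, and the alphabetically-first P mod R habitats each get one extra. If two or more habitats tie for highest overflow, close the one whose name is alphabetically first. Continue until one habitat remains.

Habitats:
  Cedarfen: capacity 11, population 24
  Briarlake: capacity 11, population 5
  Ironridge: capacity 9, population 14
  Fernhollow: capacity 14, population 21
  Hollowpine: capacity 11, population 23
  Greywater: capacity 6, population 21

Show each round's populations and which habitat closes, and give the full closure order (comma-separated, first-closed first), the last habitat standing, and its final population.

Round 1: Briarlake=5 Cedarfen=24 Fernhollow=21 Greywater=21 Hollowpine=23 Ironridge=14 → close Greywater (overflow 15)
  21÷5 = 4 each, +1 to first 1
Round 2: Briarlake=10 Cedarfen=28 Fernhollow=25 Hollowpine=27 Ironridge=18 → close Cedarfen (overflow 17)
  28÷4 = 7 each, +1 to first 0
Round 3: Briarlake=17 Fernhollow=32 Hollowpine=34 Ironridge=25 → close Hollowpine (overflow 23)
  34÷3 = 11 each, +1 to first 1
Round 4: Briarlake=29 Fernhollow=43 Ironridge=36 → close Fernhollow (overflow 29)
  43÷2 = 21 each, +1 to first 1
Round 5: Briarlake=51 Ironridge=57 → close Ironridge (overflow 48)
  57÷1 = 57 each, +1 to first 0

Closure order: Greywater, Cedarfen, Hollowpine, Fernhollow, Ironridge
Last habitat: Briarlake with 108 animals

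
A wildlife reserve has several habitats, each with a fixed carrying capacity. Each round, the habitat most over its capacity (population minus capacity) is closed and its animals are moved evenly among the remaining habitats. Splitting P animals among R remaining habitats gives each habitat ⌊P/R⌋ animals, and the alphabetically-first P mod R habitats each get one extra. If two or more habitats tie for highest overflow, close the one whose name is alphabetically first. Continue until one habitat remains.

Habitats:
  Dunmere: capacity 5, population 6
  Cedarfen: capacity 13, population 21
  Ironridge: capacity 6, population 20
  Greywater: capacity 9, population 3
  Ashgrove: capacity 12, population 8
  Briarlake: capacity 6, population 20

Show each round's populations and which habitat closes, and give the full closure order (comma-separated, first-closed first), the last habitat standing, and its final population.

Closure order: Briarlake, Ironridge, Cedarfen, Dunmere, Ashgrove
Last habitat: Greywater with 78 animals

Round 1: Ashgrove=8 Briarlake=20 Cedarfen=21 Dunmere=6 Greywater=3 Ironridge=20 → close Briarlake (overflow 14)
  20÷5 = 4 each, +1 to first 0
Round 2: Ashgrove=12 Cedarfen=25 Dunmere=10 Greywater=7 Ironridge=24 → close Ironridge (overflow 18)
  24÷4 = 6 each, +1 to first 0
Round 3: Ashgrove=18 Cedarfen=31 Dunmere=16 Greywater=13 → close Cedarfen (overflow 18)
  31÷3 = 10 each, +1 to first 1
Round 4: Ashgrove=29 Dunmere=26 Greywater=23 → close Dunmere (overflow 21)
  26÷2 = 13 each, +1 to first 0
Round 5: Ashgrove=42 Greywater=36 → close Ashgrove (overflow 30)
  42÷1 = 42 each, +1 to first 0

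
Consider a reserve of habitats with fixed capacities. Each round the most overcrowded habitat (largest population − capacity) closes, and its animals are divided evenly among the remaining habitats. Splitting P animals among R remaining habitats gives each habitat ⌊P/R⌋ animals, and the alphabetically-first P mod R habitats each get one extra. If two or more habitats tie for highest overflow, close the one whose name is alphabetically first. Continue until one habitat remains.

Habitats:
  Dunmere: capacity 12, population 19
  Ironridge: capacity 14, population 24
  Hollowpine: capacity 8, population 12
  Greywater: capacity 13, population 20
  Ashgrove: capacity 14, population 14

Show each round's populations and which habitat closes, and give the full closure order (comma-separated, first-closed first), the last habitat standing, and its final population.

Closure order: Ironridge, Dunmere, Greywater, Hollowpine
Last habitat: Ashgrove with 89 animals

Round 1: Ashgrove=14 Dunmere=19 Greywater=20 Hollowpine=12 Ironridge=24 → close Ironridge (overflow 10)
  24÷4 = 6 each, +1 to first 0
Round 2: Ashgrove=20 Dunmere=25 Greywater=26 Hollowpine=18 → close Dunmere (overflow 13)
  25÷3 = 8 each, +1 to first 1
Round 3: Ashgrove=29 Greywater=34 Hollowpine=26 → close Greywater (overflow 21)
  34÷2 = 17 each, +1 to first 0
Round 4: Ashgrove=46 Hollowpine=43 → close Hollowpine (overflow 35)
  43÷1 = 43 each, +1 to first 0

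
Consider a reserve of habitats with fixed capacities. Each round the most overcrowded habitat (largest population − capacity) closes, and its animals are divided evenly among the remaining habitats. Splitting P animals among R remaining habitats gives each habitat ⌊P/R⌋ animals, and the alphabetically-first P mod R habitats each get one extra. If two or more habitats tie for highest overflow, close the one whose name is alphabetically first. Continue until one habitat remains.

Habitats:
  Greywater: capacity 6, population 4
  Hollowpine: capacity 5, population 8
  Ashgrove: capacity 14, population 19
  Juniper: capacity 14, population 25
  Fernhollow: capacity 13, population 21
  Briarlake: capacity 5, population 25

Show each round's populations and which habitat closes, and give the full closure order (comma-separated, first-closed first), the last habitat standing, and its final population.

Closure order: Briarlake, Juniper, Fernhollow, Ashgrove, Hollowpine
Last habitat: Greywater with 102 animals

Round 1: Ashgrove=19 Briarlake=25 Fernhollow=21 Greywater=4 Hollowpine=8 Juniper=25 → close Briarlake (overflow 20)
  25÷5 = 5 each, +1 to first 0
Round 2: Ashgrove=24 Fernhollow=26 Greywater=9 Hollowpine=13 Juniper=30 → close Juniper (overflow 16)
  30÷4 = 7 each, +1 to first 2
Round 3: Ashgrove=32 Fernhollow=34 Greywater=16 Hollowpine=20 → close Fernhollow (overflow 21)
  34÷3 = 11 each, +1 to first 1
Round 4: Ashgrove=44 Greywater=27 Hollowpine=31 → close Ashgrove (overflow 30)
  44÷2 = 22 each, +1 to first 0
Round 5: Greywater=49 Hollowpine=53 → close Hollowpine (overflow 48)
  53÷1 = 53 each, +1 to first 0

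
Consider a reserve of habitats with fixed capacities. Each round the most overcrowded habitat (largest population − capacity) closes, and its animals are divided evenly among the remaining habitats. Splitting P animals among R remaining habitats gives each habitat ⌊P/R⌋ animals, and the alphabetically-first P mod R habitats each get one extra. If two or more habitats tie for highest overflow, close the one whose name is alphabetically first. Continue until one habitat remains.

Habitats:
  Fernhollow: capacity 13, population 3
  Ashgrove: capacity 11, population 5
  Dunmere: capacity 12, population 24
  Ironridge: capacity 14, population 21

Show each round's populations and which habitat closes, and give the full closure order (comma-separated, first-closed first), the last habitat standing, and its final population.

Closure order: Dunmere, Ironridge, Ashgrove
Last habitat: Fernhollow with 53 animals

Round 1: Ashgrove=5 Dunmere=24 Fernhollow=3 Ironridge=21 → close Dunmere (overflow 12)
  24÷3 = 8 each, +1 to first 0
Round 2: Ashgrove=13 Fernhollow=11 Ironridge=29 → close Ironridge (overflow 15)
  29÷2 = 14 each, +1 to first 1
Round 3: Ashgrove=28 Fernhollow=25 → close Ashgrove (overflow 17)
  28÷1 = 28 each, +1 to first 0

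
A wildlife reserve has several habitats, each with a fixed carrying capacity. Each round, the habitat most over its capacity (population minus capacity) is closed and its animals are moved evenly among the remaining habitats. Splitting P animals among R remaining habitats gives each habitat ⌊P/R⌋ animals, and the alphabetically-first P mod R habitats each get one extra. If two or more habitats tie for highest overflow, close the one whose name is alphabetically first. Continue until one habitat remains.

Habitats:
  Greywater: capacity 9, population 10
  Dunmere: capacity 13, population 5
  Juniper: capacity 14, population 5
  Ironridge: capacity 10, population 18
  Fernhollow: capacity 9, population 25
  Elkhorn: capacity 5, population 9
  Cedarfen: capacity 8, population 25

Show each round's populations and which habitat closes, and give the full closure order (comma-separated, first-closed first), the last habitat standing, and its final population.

Closure order: Cedarfen, Fernhollow, Ironridge, Elkhorn, Greywater, Dunmere
Last habitat: Juniper with 97 animals

Round 1: Cedarfen=25 Dunmere=5 Elkhorn=9 Fernhollow=25 Greywater=10 Ironridge=18 Juniper=5 → close Cedarfen (overflow 17)
  25÷6 = 4 each, +1 to first 1
Round 2: Dunmere=10 Elkhorn=13 Fernhollow=29 Greywater=14 Ironridge=22 Juniper=9 → close Fernhollow (overflow 20)
  29÷5 = 5 each, +1 to first 4
Round 3: Dunmere=16 Elkhorn=19 Greywater=20 Ironridge=28 Juniper=14 → close Ironridge (overflow 18)
  28÷4 = 7 each, +1 to first 0
Round 4: Dunmere=23 Elkhorn=26 Greywater=27 Juniper=21 → close Elkhorn (overflow 21)
  26÷3 = 8 each, +1 to first 2
Round 5: Dunmere=32 Greywater=36 Juniper=29 → close Greywater (overflow 27)
  36÷2 = 18 each, +1 to first 0
Round 6: Dunmere=50 Juniper=47 → close Dunmere (overflow 37)
  50÷1 = 50 each, +1 to first 0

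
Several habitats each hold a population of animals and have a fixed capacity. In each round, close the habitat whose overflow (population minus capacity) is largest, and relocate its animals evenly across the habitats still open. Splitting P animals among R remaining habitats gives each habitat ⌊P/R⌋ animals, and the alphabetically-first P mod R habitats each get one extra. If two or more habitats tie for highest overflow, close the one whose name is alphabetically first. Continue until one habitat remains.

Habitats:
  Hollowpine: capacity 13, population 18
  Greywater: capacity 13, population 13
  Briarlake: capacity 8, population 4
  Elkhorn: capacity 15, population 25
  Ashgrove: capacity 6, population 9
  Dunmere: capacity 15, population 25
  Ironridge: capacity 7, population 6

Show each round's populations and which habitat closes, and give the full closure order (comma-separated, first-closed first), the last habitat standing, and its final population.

Closure order: Dunmere, Elkhorn, Hollowpine, Ashgrove, Greywater, Ironridge
Last habitat: Briarlake with 100 animals

Round 1: Ashgrove=9 Briarlake=4 Dunmere=25 Elkhorn=25 Greywater=13 Hollowpine=18 Ironridge=6 → close Dunmere (overflow 10)
  25÷6 = 4 each, +1 to first 1
Round 2: Ashgrove=14 Briarlake=8 Elkhorn=29 Greywater=17 Hollowpine=22 Ironridge=10 → close Elkhorn (overflow 14)
  29÷5 = 5 each, +1 to first 4
Round 3: Ashgrove=20 Briarlake=14 Greywater=23 Hollowpine=28 Ironridge=15 → close Hollowpine (overflow 15)
  28÷4 = 7 each, +1 to first 0
Round 4: Ashgrove=27 Briarlake=21 Greywater=30 Ironridge=22 → close Ashgrove (overflow 21)
  27÷3 = 9 each, +1 to first 0
Round 5: Briarlake=30 Greywater=39 Ironridge=31 → close Greywater (overflow 26)
  39÷2 = 19 each, +1 to first 1
Round 6: Briarlake=50 Ironridge=50 → close Ironridge (overflow 43)
  50÷1 = 50 each, +1 to first 0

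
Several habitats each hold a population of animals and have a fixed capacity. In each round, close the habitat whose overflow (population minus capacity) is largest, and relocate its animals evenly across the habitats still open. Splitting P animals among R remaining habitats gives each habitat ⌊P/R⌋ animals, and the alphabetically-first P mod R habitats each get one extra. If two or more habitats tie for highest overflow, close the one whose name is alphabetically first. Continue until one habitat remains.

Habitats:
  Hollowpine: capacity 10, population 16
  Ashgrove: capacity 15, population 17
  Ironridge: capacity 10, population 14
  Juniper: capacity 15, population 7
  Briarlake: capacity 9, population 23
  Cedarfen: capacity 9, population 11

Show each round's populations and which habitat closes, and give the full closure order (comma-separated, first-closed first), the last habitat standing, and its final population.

Round 1: Ashgrove=17 Briarlake=23 Cedarfen=11 Hollowpine=16 Ironridge=14 Juniper=7 → close Briarlake (overflow 14)
  23÷5 = 4 each, +1 to first 3
Round 2: Ashgrove=22 Cedarfen=16 Hollowpine=21 Ironridge=18 Juniper=11 → close Hollowpine (overflow 11)
  21÷4 = 5 each, +1 to first 1
Round 3: Ashgrove=28 Cedarfen=21 Ironridge=23 Juniper=16 → close Ashgrove (overflow 13)
  28÷3 = 9 each, +1 to first 1
Round 4: Cedarfen=31 Ironridge=32 Juniper=25 → close Cedarfen (overflow 22)
  31÷2 = 15 each, +1 to first 1
Round 5: Ironridge=48 Juniper=40 → close Ironridge (overflow 38)
  48÷1 = 48 each, +1 to first 0

Closure order: Briarlake, Hollowpine, Ashgrove, Cedarfen, Ironridge
Last habitat: Juniper with 88 animals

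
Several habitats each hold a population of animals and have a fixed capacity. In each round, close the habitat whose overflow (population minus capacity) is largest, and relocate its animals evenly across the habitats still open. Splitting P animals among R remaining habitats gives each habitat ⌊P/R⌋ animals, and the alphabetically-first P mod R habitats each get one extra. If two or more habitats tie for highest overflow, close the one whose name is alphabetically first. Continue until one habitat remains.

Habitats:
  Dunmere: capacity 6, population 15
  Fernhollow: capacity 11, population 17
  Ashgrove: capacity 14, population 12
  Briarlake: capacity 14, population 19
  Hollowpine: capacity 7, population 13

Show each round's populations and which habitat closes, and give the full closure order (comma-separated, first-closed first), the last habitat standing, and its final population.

Closure order: Dunmere, Fernhollow, Briarlake, Hollowpine
Last habitat: Ashgrove with 76 animals

Round 1: Ashgrove=12 Briarlake=19 Dunmere=15 Fernhollow=17 Hollowpine=13 → close Dunmere (overflow 9)
  15÷4 = 3 each, +1 to first 3
Round 2: Ashgrove=16 Briarlake=23 Fernhollow=21 Hollowpine=16 → close Fernhollow (overflow 10)
  21÷3 = 7 each, +1 to first 0
Round 3: Ashgrove=23 Briarlake=30 Hollowpine=23 → close Briarlake (overflow 16)
  30÷2 = 15 each, +1 to first 0
Round 4: Ashgrove=38 Hollowpine=38 → close Hollowpine (overflow 31)
  38÷1 = 38 each, +1 to first 0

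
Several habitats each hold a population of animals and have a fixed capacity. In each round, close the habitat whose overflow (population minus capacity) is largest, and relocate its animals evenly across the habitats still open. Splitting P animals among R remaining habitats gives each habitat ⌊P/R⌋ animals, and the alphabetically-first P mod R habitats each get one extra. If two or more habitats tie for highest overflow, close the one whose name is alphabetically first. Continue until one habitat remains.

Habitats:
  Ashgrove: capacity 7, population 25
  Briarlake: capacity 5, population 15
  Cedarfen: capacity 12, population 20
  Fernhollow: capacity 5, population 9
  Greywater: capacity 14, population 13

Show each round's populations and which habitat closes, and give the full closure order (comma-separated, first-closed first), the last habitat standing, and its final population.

Round 1: Ashgrove=25 Briarlake=15 Cedarfen=20 Fernhollow=9 Greywater=13 → close Ashgrove (overflow 18)
  25÷4 = 6 each, +1 to first 1
Round 2: Briarlake=22 Cedarfen=26 Fernhollow=15 Greywater=19 → close Briarlake (overflow 17)
  22÷3 = 7 each, +1 to first 1
Round 3: Cedarfen=34 Fernhollow=22 Greywater=26 → close Cedarfen (overflow 22)
  34÷2 = 17 each, +1 to first 0
Round 4: Fernhollow=39 Greywater=43 → close Fernhollow (overflow 34)
  39÷1 = 39 each, +1 to first 0

Closure order: Ashgrove, Briarlake, Cedarfen, Fernhollow
Last habitat: Greywater with 82 animals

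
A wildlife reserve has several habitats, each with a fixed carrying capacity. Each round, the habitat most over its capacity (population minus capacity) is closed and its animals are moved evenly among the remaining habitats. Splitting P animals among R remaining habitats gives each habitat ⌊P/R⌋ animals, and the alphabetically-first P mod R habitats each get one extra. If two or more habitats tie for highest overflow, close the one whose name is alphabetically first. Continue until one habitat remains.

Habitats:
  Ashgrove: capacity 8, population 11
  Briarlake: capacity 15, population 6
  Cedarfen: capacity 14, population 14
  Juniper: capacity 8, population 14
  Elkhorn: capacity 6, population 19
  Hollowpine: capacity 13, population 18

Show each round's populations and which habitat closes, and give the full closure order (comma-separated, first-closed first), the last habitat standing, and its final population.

Round 1: Ashgrove=11 Briarlake=6 Cedarfen=14 Elkhorn=19 Hollowpine=18 Juniper=14 → close Elkhorn (overflow 13)
  19÷5 = 3 each, +1 to first 4
Round 2: Ashgrove=15 Briarlake=10 Cedarfen=18 Hollowpine=22 Juniper=17 → close Hollowpine (overflow 9)
  22÷4 = 5 each, +1 to first 2
Round 3: Ashgrove=21 Briarlake=16 Cedarfen=23 Juniper=22 → close Juniper (overflow 14)
  22÷3 = 7 each, +1 to first 1
Round 4: Ashgrove=29 Briarlake=23 Cedarfen=30 → close Ashgrove (overflow 21)
  29÷2 = 14 each, +1 to first 1
Round 5: Briarlake=38 Cedarfen=44 → close Cedarfen (overflow 30)
  44÷1 = 44 each, +1 to first 0

Closure order: Elkhorn, Hollowpine, Juniper, Ashgrove, Cedarfen
Last habitat: Briarlake with 82 animals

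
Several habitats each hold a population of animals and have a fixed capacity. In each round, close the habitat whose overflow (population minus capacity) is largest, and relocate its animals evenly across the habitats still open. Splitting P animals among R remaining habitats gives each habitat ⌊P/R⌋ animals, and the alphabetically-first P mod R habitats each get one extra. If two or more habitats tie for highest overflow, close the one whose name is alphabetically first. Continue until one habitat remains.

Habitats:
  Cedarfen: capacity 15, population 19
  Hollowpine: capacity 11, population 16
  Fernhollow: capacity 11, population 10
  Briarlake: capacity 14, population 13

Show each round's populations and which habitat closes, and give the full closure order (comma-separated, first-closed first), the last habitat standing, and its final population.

Round 1: Briarlake=13 Cedarfen=19 Fernhollow=10 Hollowpine=16 → close Hollowpine (overflow 5)
  16÷3 = 5 each, +1 to first 1
Round 2: Briarlake=19 Cedarfen=24 Fernhollow=15 → close Cedarfen (overflow 9)
  24÷2 = 12 each, +1 to first 0
Round 3: Briarlake=31 Fernhollow=27 → close Briarlake (overflow 17)
  31÷1 = 31 each, +1 to first 0

Closure order: Hollowpine, Cedarfen, Briarlake
Last habitat: Fernhollow with 58 animals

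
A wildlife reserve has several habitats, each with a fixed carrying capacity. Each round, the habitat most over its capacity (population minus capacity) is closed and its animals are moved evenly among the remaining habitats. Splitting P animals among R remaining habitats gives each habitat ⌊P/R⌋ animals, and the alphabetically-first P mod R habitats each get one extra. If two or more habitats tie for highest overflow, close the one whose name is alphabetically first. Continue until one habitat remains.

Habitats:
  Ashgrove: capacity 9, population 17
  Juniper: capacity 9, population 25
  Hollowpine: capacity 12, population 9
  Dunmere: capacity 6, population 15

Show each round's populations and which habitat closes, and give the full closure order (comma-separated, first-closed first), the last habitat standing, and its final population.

Closure order: Juniper, Ashgrove, Dunmere
Last habitat: Hollowpine with 66 animals

Round 1: Ashgrove=17 Dunmere=15 Hollowpine=9 Juniper=25 → close Juniper (overflow 16)
  25÷3 = 8 each, +1 to first 1
Round 2: Ashgrove=26 Dunmere=23 Hollowpine=17 → close Ashgrove (overflow 17)
  26÷2 = 13 each, +1 to first 0
Round 3: Dunmere=36 Hollowpine=30 → close Dunmere (overflow 30)
  36÷1 = 36 each, +1 to first 0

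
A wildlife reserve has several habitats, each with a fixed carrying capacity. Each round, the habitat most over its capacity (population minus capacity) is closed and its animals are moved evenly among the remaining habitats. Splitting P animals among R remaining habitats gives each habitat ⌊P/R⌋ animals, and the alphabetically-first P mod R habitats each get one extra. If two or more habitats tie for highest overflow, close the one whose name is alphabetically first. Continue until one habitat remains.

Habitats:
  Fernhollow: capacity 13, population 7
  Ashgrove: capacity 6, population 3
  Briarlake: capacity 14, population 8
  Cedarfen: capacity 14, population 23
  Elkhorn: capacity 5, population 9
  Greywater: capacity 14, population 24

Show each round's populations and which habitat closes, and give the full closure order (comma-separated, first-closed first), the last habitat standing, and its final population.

Closure order: Greywater, Cedarfen, Elkhorn, Ashgrove, Briarlake
Last habitat: Fernhollow with 74 animals

Round 1: Ashgrove=3 Briarlake=8 Cedarfen=23 Elkhorn=9 Fernhollow=7 Greywater=24 → close Greywater (overflow 10)
  24÷5 = 4 each, +1 to first 4
Round 2: Ashgrove=8 Briarlake=13 Cedarfen=28 Elkhorn=14 Fernhollow=11 → close Cedarfen (overflow 14)
  28÷4 = 7 each, +1 to first 0
Round 3: Ashgrove=15 Briarlake=20 Elkhorn=21 Fernhollow=18 → close Elkhorn (overflow 16)
  21÷3 = 7 each, +1 to first 0
Round 4: Ashgrove=22 Briarlake=27 Fernhollow=25 → close Ashgrove (overflow 16)
  22÷2 = 11 each, +1 to first 0
Round 5: Briarlake=38 Fernhollow=36 → close Briarlake (overflow 24)
  38÷1 = 38 each, +1 to first 0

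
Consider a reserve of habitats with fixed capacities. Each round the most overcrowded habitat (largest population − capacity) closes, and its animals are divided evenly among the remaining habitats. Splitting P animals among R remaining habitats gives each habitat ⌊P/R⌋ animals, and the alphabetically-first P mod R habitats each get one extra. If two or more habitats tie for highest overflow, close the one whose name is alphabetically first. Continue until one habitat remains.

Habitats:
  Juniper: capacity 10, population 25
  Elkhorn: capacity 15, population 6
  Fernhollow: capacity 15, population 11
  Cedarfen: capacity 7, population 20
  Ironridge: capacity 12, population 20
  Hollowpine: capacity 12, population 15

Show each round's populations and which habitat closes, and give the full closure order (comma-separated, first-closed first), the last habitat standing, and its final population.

Closure order: Juniper, Cedarfen, Ironridge, Hollowpine, Fernhollow
Last habitat: Elkhorn with 97 animals

Round 1: Cedarfen=20 Elkhorn=6 Fernhollow=11 Hollowpine=15 Ironridge=20 Juniper=25 → close Juniper (overflow 15)
  25÷5 = 5 each, +1 to first 0
Round 2: Cedarfen=25 Elkhorn=11 Fernhollow=16 Hollowpine=20 Ironridge=25 → close Cedarfen (overflow 18)
  25÷4 = 6 each, +1 to first 1
Round 3: Elkhorn=18 Fernhollow=22 Hollowpine=26 Ironridge=31 → close Ironridge (overflow 19)
  31÷3 = 10 each, +1 to first 1
Round 4: Elkhorn=29 Fernhollow=32 Hollowpine=36 → close Hollowpine (overflow 24)
  36÷2 = 18 each, +1 to first 0
Round 5: Elkhorn=47 Fernhollow=50 → close Fernhollow (overflow 35)
  50÷1 = 50 each, +1 to first 0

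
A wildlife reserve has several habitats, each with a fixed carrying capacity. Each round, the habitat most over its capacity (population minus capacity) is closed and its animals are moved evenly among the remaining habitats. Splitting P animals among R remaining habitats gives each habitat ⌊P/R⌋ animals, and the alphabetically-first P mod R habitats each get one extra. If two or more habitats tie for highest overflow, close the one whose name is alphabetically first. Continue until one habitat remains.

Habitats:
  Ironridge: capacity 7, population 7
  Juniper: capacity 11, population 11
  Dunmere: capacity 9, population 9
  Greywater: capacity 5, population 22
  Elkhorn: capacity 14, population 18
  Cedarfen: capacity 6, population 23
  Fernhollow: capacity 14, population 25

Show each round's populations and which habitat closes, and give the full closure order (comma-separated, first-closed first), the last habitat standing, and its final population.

Round 1: Cedarfen=23 Dunmere=9 Elkhorn=18 Fernhollow=25 Greywater=22 Ironridge=7 Juniper=11 → close Cedarfen (overflow 17)
  23÷6 = 3 each, +1 to first 5
Round 2: Dunmere=13 Elkhorn=22 Fernhollow=29 Greywater=26 Ironridge=11 Juniper=14 → close Greywater (overflow 21)
  26÷5 = 5 each, +1 to first 1
Round 3: Dunmere=19 Elkhorn=27 Fernhollow=34 Ironridge=16 Juniper=19 → close Fernhollow (overflow 20)
  34÷4 = 8 each, +1 to first 2
Round 4: Dunmere=28 Elkhorn=36 Ironridge=24 Juniper=27 → close Elkhorn (overflow 22)
  36÷3 = 12 each, +1 to first 0
Round 5: Dunmere=40 Ironridge=36 Juniper=39 → close Dunmere (overflow 31)
  40÷2 = 20 each, +1 to first 0
Round 6: Ironridge=56 Juniper=59 → close Ironridge (overflow 49)
  56÷1 = 56 each, +1 to first 0

Closure order: Cedarfen, Greywater, Fernhollow, Elkhorn, Dunmere, Ironridge
Last habitat: Juniper with 115 animals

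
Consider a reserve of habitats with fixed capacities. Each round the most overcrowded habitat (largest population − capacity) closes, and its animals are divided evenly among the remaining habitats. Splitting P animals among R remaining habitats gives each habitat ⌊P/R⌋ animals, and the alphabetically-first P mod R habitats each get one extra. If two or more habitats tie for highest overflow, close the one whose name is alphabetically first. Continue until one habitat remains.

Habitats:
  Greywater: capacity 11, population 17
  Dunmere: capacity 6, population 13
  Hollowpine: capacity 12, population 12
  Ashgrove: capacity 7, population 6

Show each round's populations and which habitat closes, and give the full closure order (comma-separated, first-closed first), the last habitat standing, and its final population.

Round 1: Ashgrove=6 Dunmere=13 Greywater=17 Hollowpine=12 → close Dunmere (overflow 7)
  13÷3 = 4 each, +1 to first 1
Round 2: Ashgrove=11 Greywater=21 Hollowpine=16 → close Greywater (overflow 10)
  21÷2 = 10 each, +1 to first 1
Round 3: Ashgrove=22 Hollowpine=26 → close Ashgrove (overflow 15)
  22÷1 = 22 each, +1 to first 0

Closure order: Dunmere, Greywater, Ashgrove
Last habitat: Hollowpine with 48 animals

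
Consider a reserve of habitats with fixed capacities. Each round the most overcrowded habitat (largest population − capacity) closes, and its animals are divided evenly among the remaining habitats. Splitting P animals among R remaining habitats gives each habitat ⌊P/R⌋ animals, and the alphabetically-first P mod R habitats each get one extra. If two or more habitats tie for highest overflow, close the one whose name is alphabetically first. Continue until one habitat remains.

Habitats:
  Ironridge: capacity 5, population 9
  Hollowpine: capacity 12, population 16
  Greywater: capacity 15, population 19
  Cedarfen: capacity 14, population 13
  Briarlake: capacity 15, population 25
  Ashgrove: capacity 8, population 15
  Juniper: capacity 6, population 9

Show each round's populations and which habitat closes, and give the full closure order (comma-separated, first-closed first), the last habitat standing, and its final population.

Closure order: Briarlake, Ashgrove, Greywater, Hollowpine, Ironridge, Juniper
Last habitat: Cedarfen with 106 animals

Round 1: Ashgrove=15 Briarlake=25 Cedarfen=13 Greywater=19 Hollowpine=16 Ironridge=9 Juniper=9 → close Briarlake (overflow 10)
  25÷6 = 4 each, +1 to first 1
Round 2: Ashgrove=20 Cedarfen=17 Greywater=23 Hollowpine=20 Ironridge=13 Juniper=13 → close Ashgrove (overflow 12)
  20÷5 = 4 each, +1 to first 0
Round 3: Cedarfen=21 Greywater=27 Hollowpine=24 Ironridge=17 Juniper=17 → close Greywater (overflow 12)
  27÷4 = 6 each, +1 to first 3
Round 4: Cedarfen=28 Hollowpine=31 Ironridge=24 Juniper=23 → close Hollowpine (overflow 19)
  31÷3 = 10 each, +1 to first 1
Round 5: Cedarfen=39 Ironridge=34 Juniper=33 → close Ironridge (overflow 29)
  34÷2 = 17 each, +1 to first 0
Round 6: Cedarfen=56 Juniper=50 → close Juniper (overflow 44)
  50÷1 = 50 each, +1 to first 0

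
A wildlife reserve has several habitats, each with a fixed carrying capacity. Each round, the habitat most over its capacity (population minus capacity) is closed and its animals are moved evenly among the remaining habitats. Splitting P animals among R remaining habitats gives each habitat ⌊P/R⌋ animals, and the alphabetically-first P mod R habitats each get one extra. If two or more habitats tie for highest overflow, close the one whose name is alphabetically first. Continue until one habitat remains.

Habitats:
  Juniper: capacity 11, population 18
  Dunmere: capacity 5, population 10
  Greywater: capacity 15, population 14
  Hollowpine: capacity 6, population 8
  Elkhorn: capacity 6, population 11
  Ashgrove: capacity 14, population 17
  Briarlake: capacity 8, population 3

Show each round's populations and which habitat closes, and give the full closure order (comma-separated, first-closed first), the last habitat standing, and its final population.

Round 1: Ashgrove=17 Briarlake=3 Dunmere=10 Elkhorn=11 Greywater=14 Hollowpine=8 Juniper=18 → close Juniper (overflow 7)
  18÷6 = 3 each, +1 to first 0
Round 2: Ashgrove=20 Briarlake=6 Dunmere=13 Elkhorn=14 Greywater=17 Hollowpine=11 → close Dunmere (overflow 8)
  13÷5 = 2 each, +1 to first 3
Round 3: Ashgrove=23 Briarlake=9 Elkhorn=17 Greywater=19 Hollowpine=13 → close Elkhorn (overflow 11)
  17÷4 = 4 each, +1 to first 1
Round 4: Ashgrove=28 Briarlake=13 Greywater=23 Hollowpine=17 → close Ashgrove (overflow 14)
  28÷3 = 9 each, +1 to first 1
Round 5: Briarlake=23 Greywater=32 Hollowpine=26 → close Hollowpine (overflow 20)
  26÷2 = 13 each, +1 to first 0
Round 6: Briarlake=36 Greywater=45 → close Greywater (overflow 30)
  45÷1 = 45 each, +1 to first 0

Closure order: Juniper, Dunmere, Elkhorn, Ashgrove, Hollowpine, Greywater
Last habitat: Briarlake with 81 animals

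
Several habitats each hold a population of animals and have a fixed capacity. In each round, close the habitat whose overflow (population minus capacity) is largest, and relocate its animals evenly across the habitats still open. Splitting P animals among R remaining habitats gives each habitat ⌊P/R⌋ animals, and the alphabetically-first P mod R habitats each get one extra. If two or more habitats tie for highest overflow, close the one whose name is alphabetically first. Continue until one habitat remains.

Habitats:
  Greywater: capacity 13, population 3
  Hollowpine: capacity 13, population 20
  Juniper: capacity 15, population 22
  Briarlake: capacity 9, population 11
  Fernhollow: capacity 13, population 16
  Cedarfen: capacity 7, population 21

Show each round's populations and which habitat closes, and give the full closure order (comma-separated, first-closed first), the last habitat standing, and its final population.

Round 1: Briarlake=11 Cedarfen=21 Fernhollow=16 Greywater=3 Hollowpine=20 Juniper=22 → close Cedarfen (overflow 14)
  21÷5 = 4 each, +1 to first 1
Round 2: Briarlake=16 Fernhollow=20 Greywater=7 Hollowpine=24 Juniper=26 → close Hollowpine (overflow 11)
  24÷4 = 6 each, +1 to first 0
Round 3: Briarlake=22 Fernhollow=26 Greywater=13 Juniper=32 → close Juniper (overflow 17)
  32÷3 = 10 each, +1 to first 2
Round 4: Briarlake=33 Fernhollow=37 Greywater=23 → close Briarlake (overflow 24)
  33÷2 = 16 each, +1 to first 1
Round 5: Fernhollow=54 Greywater=39 → close Fernhollow (overflow 41)
  54÷1 = 54 each, +1 to first 0

Closure order: Cedarfen, Hollowpine, Juniper, Briarlake, Fernhollow
Last habitat: Greywater with 93 animals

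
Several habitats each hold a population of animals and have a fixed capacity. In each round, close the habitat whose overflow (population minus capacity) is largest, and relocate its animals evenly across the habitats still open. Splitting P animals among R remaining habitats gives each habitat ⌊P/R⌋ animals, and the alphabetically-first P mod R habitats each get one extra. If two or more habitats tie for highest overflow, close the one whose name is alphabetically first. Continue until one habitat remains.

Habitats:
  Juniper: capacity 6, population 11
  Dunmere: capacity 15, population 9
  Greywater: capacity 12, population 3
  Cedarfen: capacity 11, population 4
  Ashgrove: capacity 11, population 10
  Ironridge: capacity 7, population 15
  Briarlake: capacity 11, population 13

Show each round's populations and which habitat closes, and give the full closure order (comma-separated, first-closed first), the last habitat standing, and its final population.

Round 1: Ashgrove=10 Briarlake=13 Cedarfen=4 Dunmere=9 Greywater=3 Ironridge=15 Juniper=11 → close Ironridge (overflow 8)
  15÷6 = 2 each, +1 to first 3
Round 2: Ashgrove=13 Briarlake=16 Cedarfen=7 Dunmere=11 Greywater=5 Juniper=13 → close Juniper (overflow 7)
  13÷5 = 2 each, +1 to first 3
Round 3: Ashgrove=16 Briarlake=19 Cedarfen=10 Dunmere=13 Greywater=7 → close Briarlake (overflow 8)
  19÷4 = 4 each, +1 to first 3
Round 4: Ashgrove=21 Cedarfen=15 Dunmere=18 Greywater=11 → close Ashgrove (overflow 10)
  21÷3 = 7 each, +1 to first 0
Round 5: Cedarfen=22 Dunmere=25 Greywater=18 → close Cedarfen (overflow 11)
  22÷2 = 11 each, +1 to first 0
Round 6: Dunmere=36 Greywater=29 → close Dunmere (overflow 21)
  36÷1 = 36 each, +1 to first 0

Closure order: Ironridge, Juniper, Briarlake, Ashgrove, Cedarfen, Dunmere
Last habitat: Greywater with 65 animals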